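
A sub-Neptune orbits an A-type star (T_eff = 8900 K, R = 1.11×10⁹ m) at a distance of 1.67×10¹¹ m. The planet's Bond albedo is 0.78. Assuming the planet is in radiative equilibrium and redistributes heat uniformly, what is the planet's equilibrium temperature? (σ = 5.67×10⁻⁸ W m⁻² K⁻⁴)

T_eq ≈ 351 K

L = 4πR_⋆²σT_⋆⁴ = 4π(1.11×10⁹)² × 5.67×10⁻⁸ × (8900)⁴ = 5.51×10²⁷ W.
S = L/(4πd²) = 1.57×10⁴ W m⁻².
Energy balance: absorbed = emitted ⇒ πR²·S(1−A) = 4πR²·σT_eq⁴, so T_eq⁴ = S(1−A)/(4σ).
T_eq = [1.57×10⁴ × 0.22 / (4 × 5.67×10⁻⁸)]^(1/4) = (1.52×10¹⁰)^(1/4) = 351 K.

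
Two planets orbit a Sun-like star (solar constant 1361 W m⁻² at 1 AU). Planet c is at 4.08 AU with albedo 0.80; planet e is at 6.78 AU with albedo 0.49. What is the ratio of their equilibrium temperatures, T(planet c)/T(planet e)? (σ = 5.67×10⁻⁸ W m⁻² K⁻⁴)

T₁/T₂ ≈ 1.020

T_eq = [S₀(1−A)/(4σd²)]^(1/4), so T ∝ (1−A)^(1/4) / √d.
T₁ = [1361×0.20/(4×5.67×10⁻⁸×4.08²)]^(1/4) = 92.15 K.
T₂ = [1361×0.51/(4×5.67×10⁻⁸×6.78²)]^(1/4) = 90.33 K.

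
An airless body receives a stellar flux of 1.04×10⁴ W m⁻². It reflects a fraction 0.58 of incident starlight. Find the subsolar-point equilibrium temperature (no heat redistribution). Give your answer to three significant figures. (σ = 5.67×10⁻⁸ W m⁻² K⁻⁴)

T_ss ≈ 527 K

At the subsolar point the surface absorbs S(1−A) and emits σT⁴ per unit area — no factor of 4, since only the local patch is in balance.
T = [1.04×10⁴ × 0.42 / 5.67×10⁻⁸]^(1/4) = (7.70×10¹⁰)^(1/4) = 527 K.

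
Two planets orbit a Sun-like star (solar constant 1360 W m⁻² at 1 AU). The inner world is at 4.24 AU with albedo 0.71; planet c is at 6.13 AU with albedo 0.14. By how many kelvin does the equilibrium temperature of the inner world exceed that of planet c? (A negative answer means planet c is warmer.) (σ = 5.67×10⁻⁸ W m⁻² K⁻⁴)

T_eq = [S₀(1−A)/(4σd²)]^(1/4), so T ∝ (1−A)^(1/4) / √d.
T₁ = [1360×0.29/(4×5.67×10⁻⁸×4.24²)]^(1/4) = 99.17 K.
T₂ = [1360×0.86/(4×5.67×10⁻⁸×6.13²)]^(1/4) = 108.24 K.

ΔT ≈ -9.1 K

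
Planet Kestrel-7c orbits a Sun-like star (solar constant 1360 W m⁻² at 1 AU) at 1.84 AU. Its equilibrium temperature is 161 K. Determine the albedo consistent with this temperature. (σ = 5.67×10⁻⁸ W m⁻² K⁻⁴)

Flux at 1.84 AU: S = 1360/1.84² = 402 W m⁻².
From T_eq⁴ = S(1−A)/(4σ): 1−A = 4σT_eq⁴/S.
1−A = 4 × 5.67×10⁻⁸ × (161)⁴ / 402 = 0.379.

A ≈ 0.62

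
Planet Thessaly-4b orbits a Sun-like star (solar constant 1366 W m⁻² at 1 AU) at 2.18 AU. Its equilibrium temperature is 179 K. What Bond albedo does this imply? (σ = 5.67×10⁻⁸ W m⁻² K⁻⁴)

Flux at 2.18 AU: S = 1366/2.18² = 287 W m⁻².
From T_eq⁴ = S(1−A)/(4σ): 1−A = 4σT_eq⁴/S.
1−A = 4 × 5.67×10⁻⁸ × (179)⁴ / 287 = 0.810.

A ≈ 0.19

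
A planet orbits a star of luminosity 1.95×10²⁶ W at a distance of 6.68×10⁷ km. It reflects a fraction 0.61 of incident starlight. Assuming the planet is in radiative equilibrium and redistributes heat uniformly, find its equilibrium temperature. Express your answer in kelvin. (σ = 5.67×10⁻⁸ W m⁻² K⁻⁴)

d = 6.68×10⁷ km = 6.68×10¹⁰ m.
Flux: S = L/(4πd²) = 1.95×10²⁶/(4π×(6.68×10¹⁰)²) = 3480 W m⁻².
Energy balance: absorbed = emitted ⇒ πR²·S(1−A) = 4πR²·σT_eq⁴, so T_eq⁴ = S(1−A)/(4σ).
T_eq = [3480 × 0.39 / (4 × 5.67×10⁻⁸)]^(1/4) = (5.98×10⁹)^(1/4) = 278 K.

T_eq ≈ 278 K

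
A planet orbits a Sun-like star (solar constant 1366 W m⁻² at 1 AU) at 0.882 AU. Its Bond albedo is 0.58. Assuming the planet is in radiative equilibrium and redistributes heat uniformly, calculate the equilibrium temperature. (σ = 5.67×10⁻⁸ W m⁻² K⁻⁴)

T_eq ≈ 239 K

Flux at 0.882 AU: S = 1366/0.882² = 1760 W m⁻².
Energy balance: absorbed = emitted ⇒ πR²·S(1−A) = 4πR²·σT_eq⁴, so T_eq⁴ = S(1−A)/(4σ).
T_eq = [1760 × 0.42 / (4 × 5.67×10⁻⁸)]^(1/4) = (3.25×10⁹)^(1/4) = 239 K.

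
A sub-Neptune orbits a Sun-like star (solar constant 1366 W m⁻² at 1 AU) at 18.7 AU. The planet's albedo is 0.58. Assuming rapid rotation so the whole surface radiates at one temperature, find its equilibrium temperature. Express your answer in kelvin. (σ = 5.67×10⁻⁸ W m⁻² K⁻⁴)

T_eq ≈ 51.9 K

Flux at 18.7 AU: S = 1366/18.7² = 3.91 W m⁻².
Energy balance: absorbed = emitted ⇒ πR²·S(1−A) = 4πR²·σT_eq⁴, so T_eq⁴ = S(1−A)/(4σ).
T_eq = [3.91 × 0.42 / (4 × 5.67×10⁻⁸)]^(1/4) = (7.23×10⁶)^(1/4) = 51.9 K.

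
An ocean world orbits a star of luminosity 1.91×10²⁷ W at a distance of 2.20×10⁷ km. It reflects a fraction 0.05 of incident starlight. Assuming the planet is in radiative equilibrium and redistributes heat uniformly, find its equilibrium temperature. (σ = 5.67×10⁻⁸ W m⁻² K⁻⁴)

T_eq ≈ 1070 K

d = 2.20×10⁷ km = 2.20×10¹⁰ m.
Flux: S = L/(4πd²) = 1.91×10²⁷/(4π×(2.20×10¹⁰)²) = 3.14×10⁵ W m⁻².
Energy balance: absorbed = emitted ⇒ πR²·S(1−A) = 4πR²·σT_eq⁴, so T_eq⁴ = S(1−A)/(4σ).
T_eq = [3.14×10⁵ × 0.95 / (4 × 5.67×10⁻⁸)]^(1/4) = (1.32×10¹²)^(1/4) = 1070 K.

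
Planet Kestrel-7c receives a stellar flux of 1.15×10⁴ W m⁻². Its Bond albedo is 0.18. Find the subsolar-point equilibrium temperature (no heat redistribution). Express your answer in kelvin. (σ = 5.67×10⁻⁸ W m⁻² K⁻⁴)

At the subsolar point the surface absorbs S(1−A) and emits σT⁴ per unit area — no factor of 4, since only the local patch is in balance.
T = [1.15×10⁴ × 0.82 / 5.67×10⁻⁸]^(1/4) = (1.66×10¹¹)^(1/4) = 639 K.

T_ss ≈ 639 K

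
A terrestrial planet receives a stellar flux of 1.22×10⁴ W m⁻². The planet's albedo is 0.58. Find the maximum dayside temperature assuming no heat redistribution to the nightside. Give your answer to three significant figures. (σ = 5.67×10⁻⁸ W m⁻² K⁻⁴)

With no redistribution each surface element balances locally: S(1−A) = σT⁴.
T = [1.22×10⁴ × 0.42 / 5.67×10⁻⁸]^(1/4) = (9.04×10¹⁰)^(1/4) = 548 K.

T_ss ≈ 548 K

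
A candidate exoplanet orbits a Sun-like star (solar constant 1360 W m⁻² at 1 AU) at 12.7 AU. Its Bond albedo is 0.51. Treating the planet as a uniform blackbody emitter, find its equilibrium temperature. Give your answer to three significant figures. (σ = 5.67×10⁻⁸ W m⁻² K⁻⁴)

T_eq ≈ 65.3 K

Flux at 12.7 AU: S = 1360/12.7² = 8.43 W m⁻².
Energy balance: absorbed = emitted ⇒ πR²·S(1−A) = 4πR²·σT_eq⁴, so T_eq⁴ = S(1−A)/(4σ).
T_eq = [8.43 × 0.49 / (4 × 5.67×10⁻⁸)]^(1/4) = (1.82×10⁷)^(1/4) = 65.3 K.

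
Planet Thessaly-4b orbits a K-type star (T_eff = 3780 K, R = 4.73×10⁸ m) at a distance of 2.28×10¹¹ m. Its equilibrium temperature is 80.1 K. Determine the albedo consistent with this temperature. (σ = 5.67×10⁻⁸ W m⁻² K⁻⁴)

L = 4πR_⋆²σT_⋆⁴ = 4π(4.73×10⁸)² × 5.67×10⁻⁸ × (3780)⁴ = 3.25×10²⁵ W.
S = L/(4πd²) = 49.8 W m⁻².
From T_eq⁴ = S(1−A)/(4σ): 1−A = 4σT_eq⁴/S.
1−A = 4 × 5.67×10⁻⁸ × (80.1)⁴ / 49.8 = 0.187.

A ≈ 0.81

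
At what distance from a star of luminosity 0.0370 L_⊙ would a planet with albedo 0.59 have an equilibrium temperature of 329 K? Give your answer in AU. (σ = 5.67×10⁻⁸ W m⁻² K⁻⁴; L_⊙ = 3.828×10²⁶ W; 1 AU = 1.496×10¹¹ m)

d ≈ 0.0882 AU

L = 0.0370 × 3.828×10²⁶ = 1.42×10²⁵ W.
From T_eq⁴ = L(1−A)/(16πσd²): d = √[L(1−A)/(16πσT_eq⁴)].
d = √[1.42×10²⁵ × 0.41 / (16π × 5.67×10⁻⁸ × (329)⁴)] = 1.32×10¹⁰ m = 0.0882 AU.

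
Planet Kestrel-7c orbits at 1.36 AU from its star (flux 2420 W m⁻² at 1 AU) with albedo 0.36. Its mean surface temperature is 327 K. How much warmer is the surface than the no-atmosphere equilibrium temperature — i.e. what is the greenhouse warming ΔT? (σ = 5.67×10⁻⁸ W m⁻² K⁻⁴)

ΔT ≈ 80.5 K

S = 2420/1.36² = 1308 W m⁻².
T_eq = [S(1−A)/(4σ)]^(1/4) = [1308×0.64/(4×5.67×10⁻⁸)]^(1/4) = 246.5 K.
ΔT = T_surf − T_eq = 327 − 246.5.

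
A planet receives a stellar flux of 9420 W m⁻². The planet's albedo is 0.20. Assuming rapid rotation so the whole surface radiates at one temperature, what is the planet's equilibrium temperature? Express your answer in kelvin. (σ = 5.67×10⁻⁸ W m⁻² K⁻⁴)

T_eq ≈ 427 K

Energy balance: absorbed = emitted ⇒ πR²·S(1−A) = 4πR²·σT_eq⁴, so T_eq⁴ = S(1−A)/(4σ).
T_eq = [9420 × 0.80 / (4 × 5.67×10⁻⁸)]^(1/4) = (3.32×10¹⁰)^(1/4) = 427 K.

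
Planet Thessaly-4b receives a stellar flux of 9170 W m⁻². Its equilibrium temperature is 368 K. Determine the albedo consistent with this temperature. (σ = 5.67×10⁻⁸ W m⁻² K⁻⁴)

From T_eq⁴ = S(1−A)/(4σ): 1−A = 4σT_eq⁴/S.
1−A = 4 × 5.67×10⁻⁸ × (368)⁴ / 9170 = 0.454.

A ≈ 0.55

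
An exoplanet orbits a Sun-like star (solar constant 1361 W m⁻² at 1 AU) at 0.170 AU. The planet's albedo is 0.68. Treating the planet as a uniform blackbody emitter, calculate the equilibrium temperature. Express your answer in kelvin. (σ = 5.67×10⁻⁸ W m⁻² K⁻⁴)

Flux at 0.170 AU: S = 1361/0.170² = 4.71×10⁴ W m⁻².
Energy balance: absorbed = emitted ⇒ πR²·S(1−A) = 4πR²·σT_eq⁴, so T_eq⁴ = S(1−A)/(4σ).
T_eq = [4.71×10⁴ × 0.32 / (4 × 5.67×10⁻⁸)]^(1/4) = (6.64×10¹⁰)^(1/4) = 508 K.

T_eq ≈ 508 K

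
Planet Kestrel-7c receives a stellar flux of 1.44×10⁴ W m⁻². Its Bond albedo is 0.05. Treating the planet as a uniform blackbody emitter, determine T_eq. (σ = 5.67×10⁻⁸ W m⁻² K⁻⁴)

Energy balance: absorbed = emitted ⇒ πR²·S(1−A) = 4πR²·σT_eq⁴, so T_eq⁴ = S(1−A)/(4σ).
T_eq = [1.44×10⁴ × 0.95 / (4 × 5.67×10⁻⁸)]^(1/4) = (6.03×10¹⁰)^(1/4) = 496 K.

T_eq ≈ 496 K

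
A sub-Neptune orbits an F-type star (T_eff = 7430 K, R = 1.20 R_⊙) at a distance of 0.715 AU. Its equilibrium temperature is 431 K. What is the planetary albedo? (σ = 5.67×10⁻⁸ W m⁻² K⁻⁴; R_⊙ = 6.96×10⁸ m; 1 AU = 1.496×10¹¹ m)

A ≈ 0.26

R_⋆ = 1.20 × 6.96×10⁸ = 8.35×10⁸ m.
d = 0.715 AU = 1.07×10¹¹ m.
L = 4πR_⋆²σT_⋆⁴ = 4π(8.35×10⁸)² × 5.67×10⁻⁸ × (7430)⁴ = 1.51×10²⁷ W.
S = L/(4πd²) = 1.05×10⁴ W m⁻².
From T_eq⁴ = S(1−A)/(4σ): 1−A = 4σT_eq⁴/S.
1−A = 4 × 5.67×10⁻⁸ × (431)⁴ / 1.05×10⁴ = 0.743.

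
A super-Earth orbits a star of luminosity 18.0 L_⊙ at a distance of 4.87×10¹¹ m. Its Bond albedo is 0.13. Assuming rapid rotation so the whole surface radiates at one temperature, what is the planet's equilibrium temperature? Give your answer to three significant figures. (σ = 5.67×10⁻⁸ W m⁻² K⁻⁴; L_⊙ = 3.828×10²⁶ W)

L = 18.0 × 3.828×10²⁶ = 6.89×10²⁷ W.
Flux: S = L/(4πd²) = 6.89×10²⁷/(4π×(4.87×10¹¹)²) = 2310 W m⁻².
Energy balance: absorbed = emitted ⇒ πR²·S(1−A) = 4πR²·σT_eq⁴, so T_eq⁴ = S(1−A)/(4σ).
T_eq = [2310 × 0.87 / (4 × 5.67×10⁻⁸)]^(1/4) = (8.87×10⁹)^(1/4) = 307 K.

T_eq ≈ 307 K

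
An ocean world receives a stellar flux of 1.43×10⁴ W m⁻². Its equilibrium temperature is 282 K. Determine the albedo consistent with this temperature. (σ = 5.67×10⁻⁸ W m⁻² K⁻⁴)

From T_eq⁴ = S(1−A)/(4σ): 1−A = 4σT_eq⁴/S.
1−A = 4 × 5.67×10⁻⁸ × (282)⁴ / 1.43×10⁴ = 0.100.

A ≈ 0.90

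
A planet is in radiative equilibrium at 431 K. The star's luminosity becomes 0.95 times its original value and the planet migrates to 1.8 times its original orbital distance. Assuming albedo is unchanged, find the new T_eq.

T_eq ≈ 317 K

T_eq ∝ L^(1/4) · d^(−1/2).
T′ = 431 × 0.95^(1/4) / 1.8^(1/2) = 317 K.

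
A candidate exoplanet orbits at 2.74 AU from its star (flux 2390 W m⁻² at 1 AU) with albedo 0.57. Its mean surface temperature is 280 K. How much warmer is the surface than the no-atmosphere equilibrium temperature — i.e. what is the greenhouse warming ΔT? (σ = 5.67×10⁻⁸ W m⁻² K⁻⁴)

ΔT ≈ 123.3 K

S = 2390/2.74² = 318.3 W m⁻².
T_eq = [S(1−A)/(4σ)]^(1/4) = [318.3×0.43/(4×5.67×10⁻⁸)]^(1/4) = 156.7 K.
ΔT = T_surf − T_eq = 280 − 156.7.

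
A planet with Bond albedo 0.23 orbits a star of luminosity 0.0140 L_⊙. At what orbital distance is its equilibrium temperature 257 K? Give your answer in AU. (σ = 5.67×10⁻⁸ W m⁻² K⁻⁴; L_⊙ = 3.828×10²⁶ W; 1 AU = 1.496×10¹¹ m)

L = 0.0140 × 3.828×10²⁶ = 5.36×10²⁴ W.
From T_eq⁴ = L(1−A)/(16πσd²): d = √[L(1−A)/(16πσT_eq⁴)].
d = √[5.36×10²⁴ × 0.77 / (16π × 5.67×10⁻⁸ × (257)⁴)] = 1.82×10¹⁰ m = 0.122 AU.

d ≈ 0.122 AU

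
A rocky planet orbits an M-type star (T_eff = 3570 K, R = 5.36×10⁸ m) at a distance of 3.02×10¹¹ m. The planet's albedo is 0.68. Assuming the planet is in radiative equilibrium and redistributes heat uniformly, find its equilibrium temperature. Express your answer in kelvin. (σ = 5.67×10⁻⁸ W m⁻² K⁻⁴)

T_eq ≈ 80.0 K

L = 4πR_⋆²σT_⋆⁴ = 4π(5.36×10⁸)² × 5.67×10⁻⁸ × (3570)⁴ = 3.33×10²⁵ W.
S = L/(4πd²) = 29.0 W m⁻².
Energy balance: absorbed = emitted ⇒ πR²·S(1−A) = 4πR²·σT_eq⁴, so T_eq⁴ = S(1−A)/(4σ).
T_eq = [29.0 × 0.32 / (4 × 5.67×10⁻⁸)]^(1/4) = (4.09×10⁷)^(1/4) = 80.0 K.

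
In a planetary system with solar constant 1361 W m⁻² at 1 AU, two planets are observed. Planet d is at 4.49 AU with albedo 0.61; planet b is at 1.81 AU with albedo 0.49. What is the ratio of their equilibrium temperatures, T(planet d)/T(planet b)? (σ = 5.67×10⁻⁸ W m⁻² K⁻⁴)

T₁/T₂ ≈ 0.594

T_eq = [S₀(1−A)/(4σd²)]^(1/4), so T ∝ (1−A)^(1/4) / √d.
T₁ = [1361×0.39/(4×5.67×10⁻⁸×4.49²)]^(1/4) = 103.80 K.
T₂ = [1361×0.51/(4×5.67×10⁻⁸×1.81²)]^(1/4) = 174.83 K.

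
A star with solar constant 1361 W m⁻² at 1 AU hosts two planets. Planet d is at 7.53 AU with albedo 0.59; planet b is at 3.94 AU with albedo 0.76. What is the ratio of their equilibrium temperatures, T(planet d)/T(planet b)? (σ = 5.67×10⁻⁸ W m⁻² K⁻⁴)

T₁/T₂ ≈ 0.827

T_eq = [S₀(1−A)/(4σd²)]^(1/4), so T ∝ (1−A)^(1/4) / √d.
T₁ = [1361×0.41/(4×5.67×10⁻⁸×7.53²)]^(1/4) = 81.16 K.
T₂ = [1361×0.24/(4×5.67×10⁻⁸×3.94²)]^(1/4) = 98.14 K.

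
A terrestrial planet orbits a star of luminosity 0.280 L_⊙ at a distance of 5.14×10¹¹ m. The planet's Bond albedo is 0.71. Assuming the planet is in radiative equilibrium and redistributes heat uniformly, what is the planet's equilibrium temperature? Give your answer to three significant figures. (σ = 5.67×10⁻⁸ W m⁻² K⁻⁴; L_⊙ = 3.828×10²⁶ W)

L = 0.280 × 3.828×10²⁶ = 1.07×10²⁶ W.
Flux: S = L/(4πd²) = 1.07×10²⁶/(4π×(5.14×10¹¹)²) = 32.3 W m⁻².
Energy balance: absorbed = emitted ⇒ πR²·S(1−A) = 4πR²·σT_eq⁴, so T_eq⁴ = S(1−A)/(4σ).
T_eq = [32.3 × 0.29 / (4 × 5.67×10⁻⁸)]^(1/4) = (4.13×10⁷)^(1/4) = 80.2 K.

T_eq ≈ 80.2 K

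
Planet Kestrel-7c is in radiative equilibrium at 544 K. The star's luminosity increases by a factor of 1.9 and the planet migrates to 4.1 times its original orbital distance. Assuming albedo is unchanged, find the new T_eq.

T_eq ∝ L^(1/4) · d^(−1/2).
T′ = 544 × 1.9^(1/4) / 4.1^(1/2) = 315 K.

T_eq ≈ 315 K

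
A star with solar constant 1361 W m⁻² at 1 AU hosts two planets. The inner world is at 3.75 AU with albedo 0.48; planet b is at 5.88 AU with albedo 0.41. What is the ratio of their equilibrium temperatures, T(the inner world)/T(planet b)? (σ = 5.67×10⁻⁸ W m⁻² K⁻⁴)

T_eq = [S₀(1−A)/(4σd²)]^(1/4), so T ∝ (1−A)^(1/4) / √d.
T₁ = [1361×0.52/(4×5.67×10⁻⁸×3.75²)]^(1/4) = 122.05 K.
T₂ = [1361×0.59/(4×5.67×10⁻⁸×5.88²)]^(1/4) = 100.60 K.

T₁/T₂ ≈ 1.213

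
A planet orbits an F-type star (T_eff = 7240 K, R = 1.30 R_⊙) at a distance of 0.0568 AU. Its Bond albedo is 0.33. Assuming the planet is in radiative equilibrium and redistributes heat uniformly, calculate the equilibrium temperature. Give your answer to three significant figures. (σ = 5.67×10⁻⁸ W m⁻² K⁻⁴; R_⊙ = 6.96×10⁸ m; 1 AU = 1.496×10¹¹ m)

R_⋆ = 1.30 × 6.96×10⁸ = 9.05×10⁸ m.
d = 0.0568 AU = 8.50×10⁹ m.
L = 4πR_⋆²σT_⋆⁴ = 4π(9.05×10⁸)² × 5.67×10⁻⁸ × (7240)⁴ = 1.60×10²⁷ W.
S = L/(4πd²) = 1.77×10⁶ W m⁻².
Energy balance: absorbed = emitted ⇒ πR²·S(1−A) = 4πR²·σT_eq⁴, so T_eq⁴ = S(1−A)/(4σ).
T_eq = [1.77×10⁶ × 0.67 / (4 × 5.67×10⁻⁸)]^(1/4) = (5.22×10¹²)^(1/4) = 1510 K.

T_eq ≈ 1510 K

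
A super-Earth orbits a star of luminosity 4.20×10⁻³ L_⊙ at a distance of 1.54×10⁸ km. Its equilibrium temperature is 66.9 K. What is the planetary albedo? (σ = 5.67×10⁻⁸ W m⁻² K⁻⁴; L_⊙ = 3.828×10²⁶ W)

A ≈ 0.16

d = 1.54×10⁸ km = 1.54×10¹¹ m.
L = 4.20×10⁻³ × 3.828×10²⁶ = 1.61×10²⁴ W.
Flux: S = L/(4πd²) = 1.61×10²⁴/(4π×(1.54×10¹¹)²) = 5.39 W m⁻².
From T_eq⁴ = S(1−A)/(4σ): 1−A = 4σT_eq⁴/S.
1−A = 4 × 5.67×10⁻⁸ × (66.9)⁴ / 5.39 = 0.842.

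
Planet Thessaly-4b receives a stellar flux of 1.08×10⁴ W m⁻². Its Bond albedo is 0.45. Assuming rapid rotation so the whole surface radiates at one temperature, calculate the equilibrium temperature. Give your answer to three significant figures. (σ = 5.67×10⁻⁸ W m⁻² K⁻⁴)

Energy balance: absorbed = emitted ⇒ πR²·S(1−A) = 4πR²·σT_eq⁴, so T_eq⁴ = S(1−A)/(4σ).
T_eq = [1.08×10⁴ × 0.55 / (4 × 5.67×10⁻⁸)]^(1/4) = (2.62×10¹⁰)^(1/4) = 402 K.

T_eq ≈ 402 K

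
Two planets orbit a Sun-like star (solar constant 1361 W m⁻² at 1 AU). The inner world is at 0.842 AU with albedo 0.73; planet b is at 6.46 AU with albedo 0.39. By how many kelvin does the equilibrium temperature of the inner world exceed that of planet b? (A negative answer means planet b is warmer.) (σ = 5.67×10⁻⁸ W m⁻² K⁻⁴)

T_eq = [S₀(1−A)/(4σd²)]^(1/4), so T ∝ (1−A)^(1/4) / √d.
T₁ = [1361×0.27/(4×5.67×10⁻⁸×0.842²)]^(1/4) = 218.64 K.
T₂ = [1361×0.61/(4×5.67×10⁻⁸×6.46²)]^(1/4) = 96.78 K.

ΔT ≈ 121.9 K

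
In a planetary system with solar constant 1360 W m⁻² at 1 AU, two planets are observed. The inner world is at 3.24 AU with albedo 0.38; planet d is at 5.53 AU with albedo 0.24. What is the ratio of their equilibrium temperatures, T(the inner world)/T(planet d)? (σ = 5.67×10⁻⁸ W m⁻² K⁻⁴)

T₁/T₂ ≈ 1.242

T_eq = [S₀(1−A)/(4σd²)]^(1/4), so T ∝ (1−A)^(1/4) / √d.
T₁ = [1360×0.62/(4×5.67×10⁻⁸×3.24²)]^(1/4) = 137.18 K.
T₂ = [1360×0.76/(4×5.67×10⁻⁸×5.53²)]^(1/4) = 110.49 K.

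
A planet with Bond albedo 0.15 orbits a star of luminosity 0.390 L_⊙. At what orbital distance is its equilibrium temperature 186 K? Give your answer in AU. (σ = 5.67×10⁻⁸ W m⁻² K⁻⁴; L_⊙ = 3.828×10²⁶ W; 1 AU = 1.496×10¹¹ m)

L = 0.390 × 3.828×10²⁶ = 1.49×10²⁶ W.
From T_eq⁴ = L(1−A)/(16πσd²): d = √[L(1−A)/(16πσT_eq⁴)].
d = √[1.49×10²⁶ × 0.85 / (16π × 5.67×10⁻⁸ × (186)⁴)] = 1.93×10¹¹ m = 1.29 AU.

d ≈ 1.29 AU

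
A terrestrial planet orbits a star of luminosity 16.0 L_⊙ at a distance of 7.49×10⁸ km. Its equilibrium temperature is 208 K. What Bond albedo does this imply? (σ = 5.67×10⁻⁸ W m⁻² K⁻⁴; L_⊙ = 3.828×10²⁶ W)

d = 7.49×10⁸ km = 7.49×10¹¹ m.
L = 16.0 × 3.828×10²⁶ = 6.12×10²⁷ W.
Flux: S = L/(4πd²) = 6.12×10²⁷/(4π×(7.49×10¹¹)²) = 869 W m⁻².
From T_eq⁴ = S(1−A)/(4σ): 1−A = 4σT_eq⁴/S.
1−A = 4 × 5.67×10⁻⁸ × (208)⁴ / 869 = 0.489.

A ≈ 0.51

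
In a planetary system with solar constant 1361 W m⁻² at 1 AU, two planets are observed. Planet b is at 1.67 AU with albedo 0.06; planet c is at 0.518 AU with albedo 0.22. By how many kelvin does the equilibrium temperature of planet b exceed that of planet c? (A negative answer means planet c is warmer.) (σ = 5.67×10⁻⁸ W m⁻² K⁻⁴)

T_eq = [S₀(1−A)/(4σd²)]^(1/4), so T ∝ (1−A)^(1/4) / √d.
T₁ = [1361×0.94/(4×5.67×10⁻⁸×1.67²)]^(1/4) = 212.07 K.
T₂ = [1361×0.78/(4×5.67×10⁻⁸×0.518²)]^(1/4) = 363.42 K.

ΔT ≈ -151.4 K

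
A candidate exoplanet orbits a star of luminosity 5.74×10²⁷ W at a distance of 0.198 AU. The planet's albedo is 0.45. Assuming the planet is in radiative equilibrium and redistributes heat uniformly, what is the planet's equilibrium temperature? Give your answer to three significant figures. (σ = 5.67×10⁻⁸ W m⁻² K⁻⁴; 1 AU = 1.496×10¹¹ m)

T_eq ≈ 1060 K

d = 0.198 AU = 2.96×10¹⁰ m.
Flux: S = L/(4πd²) = 5.74×10²⁷/(4π×(2.96×10¹⁰)²) = 5.21×10⁵ W m⁻².
Energy balance: absorbed = emitted ⇒ πR²·S(1−A) = 4πR²·σT_eq⁴, so T_eq⁴ = S(1−A)/(4σ).
T_eq = [5.21×10⁵ × 0.55 / (4 × 5.67×10⁻⁸)]^(1/4) = (1.26×10¹²)^(1/4) = 1060 K.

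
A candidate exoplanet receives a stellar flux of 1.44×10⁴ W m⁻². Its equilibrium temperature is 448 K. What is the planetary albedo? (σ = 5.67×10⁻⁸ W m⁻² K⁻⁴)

From T_eq⁴ = S(1−A)/(4σ): 1−A = 4σT_eq⁴/S.
1−A = 4 × 5.67×10⁻⁸ × (448)⁴ / 1.44×10⁴ = 0.634.

A ≈ 0.37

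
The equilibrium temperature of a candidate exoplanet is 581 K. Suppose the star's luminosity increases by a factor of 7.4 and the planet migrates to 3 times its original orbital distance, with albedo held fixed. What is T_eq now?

T_eq ∝ L^(1/4) · d^(−1/2).
T′ = 581 × 7.4^(1/4) / 3^(1/2) = 553 K.

T_eq ≈ 553 K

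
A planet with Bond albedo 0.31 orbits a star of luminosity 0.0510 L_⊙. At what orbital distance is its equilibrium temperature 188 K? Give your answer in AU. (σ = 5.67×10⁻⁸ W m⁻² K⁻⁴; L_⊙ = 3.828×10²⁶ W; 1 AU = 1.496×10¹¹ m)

d ≈ 0.411 AU

L = 0.0510 × 3.828×10²⁶ = 1.95×10²⁵ W.
From T_eq⁴ = L(1−A)/(16πσd²): d = √[L(1−A)/(16πσT_eq⁴)].
d = √[1.95×10²⁵ × 0.69 / (16π × 5.67×10⁻⁸ × (188)⁴)] = 6.15×10¹⁰ m = 0.411 AU.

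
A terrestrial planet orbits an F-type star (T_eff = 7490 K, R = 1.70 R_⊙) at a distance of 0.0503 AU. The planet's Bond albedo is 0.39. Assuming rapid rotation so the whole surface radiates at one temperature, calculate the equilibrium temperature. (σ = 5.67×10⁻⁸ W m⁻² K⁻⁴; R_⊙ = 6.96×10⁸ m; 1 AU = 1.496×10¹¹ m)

T_eq ≈ 1860 K

R_⋆ = 1.70 × 6.96×10⁸ = 1.18×10⁹ m.
d = 0.0503 AU = 7.52×10⁹ m.
L = 4πR_⋆²σT_⋆⁴ = 4π(1.18×10⁹)² × 5.67×10⁻⁸ × (7490)⁴ = 3.14×10²⁷ W.
S = L/(4πd²) = 4.41×10⁶ W m⁻².
Energy balance: absorbed = emitted ⇒ πR²·S(1−A) = 4πR²·σT_eq⁴, so T_eq⁴ = S(1−A)/(4σ).
T_eq = [4.41×10⁶ × 0.61 / (4 × 5.67×10⁻⁸)]^(1/4) = (1.19×10¹³)^(1/4) = 1860 K.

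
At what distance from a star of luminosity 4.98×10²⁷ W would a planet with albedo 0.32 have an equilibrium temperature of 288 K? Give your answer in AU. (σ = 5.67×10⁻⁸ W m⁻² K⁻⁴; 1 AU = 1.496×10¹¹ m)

From T_eq⁴ = L(1−A)/(16πσd²): d = √[L(1−A)/(16πσT_eq⁴)].
d = √[4.98×10²⁷ × 0.68 / (16π × 5.67×10⁻⁸ × (288)⁴)] = 4.16×10¹¹ m = 2.78 AU.

d ≈ 2.78 AU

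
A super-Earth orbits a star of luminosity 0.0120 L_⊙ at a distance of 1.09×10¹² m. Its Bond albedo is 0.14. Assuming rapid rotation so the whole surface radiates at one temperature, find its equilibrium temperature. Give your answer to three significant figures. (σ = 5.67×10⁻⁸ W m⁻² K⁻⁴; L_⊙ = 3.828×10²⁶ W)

L = 0.0120 × 3.828×10²⁶ = 4.59×10²⁴ W.
Flux: S = L/(4πd²) = 4.59×10²⁴/(4π×(1.09×10¹²)²) = 0.308 W m⁻².
Energy balance: absorbed = emitted ⇒ πR²·S(1−A) = 4πR²·σT_eq⁴, so T_eq⁴ = S(1−A)/(4σ).
T_eq = [0.308 × 0.86 / (4 × 5.67×10⁻⁸)]^(1/4) = (1.17×10⁶)^(1/4) = 32.9 K.

T_eq ≈ 32.9 K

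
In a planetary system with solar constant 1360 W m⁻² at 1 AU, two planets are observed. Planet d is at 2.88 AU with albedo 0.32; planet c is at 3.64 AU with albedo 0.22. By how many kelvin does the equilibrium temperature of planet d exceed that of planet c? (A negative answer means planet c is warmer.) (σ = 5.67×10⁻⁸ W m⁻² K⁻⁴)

ΔT ≈ 11.8 K

T_eq = [S₀(1−A)/(4σd²)]^(1/4), so T ∝ (1−A)^(1/4) / √d.
T₁ = [1360×0.68/(4×5.67×10⁻⁸×2.88²)]^(1/4) = 148.90 K.
T₂ = [1360×0.78/(4×5.67×10⁻⁸×3.64²)]^(1/4) = 137.07 K.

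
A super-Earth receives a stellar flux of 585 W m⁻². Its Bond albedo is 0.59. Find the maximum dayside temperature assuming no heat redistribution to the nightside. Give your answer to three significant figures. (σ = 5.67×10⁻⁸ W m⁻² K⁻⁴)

With no redistribution each surface element balances locally: S(1−A) = σT⁴.
T = [585 × 0.41 / 5.67×10⁻⁸]^(1/4) = (4.23×10⁹)^(1/4) = 255 K.

T_ss ≈ 255 K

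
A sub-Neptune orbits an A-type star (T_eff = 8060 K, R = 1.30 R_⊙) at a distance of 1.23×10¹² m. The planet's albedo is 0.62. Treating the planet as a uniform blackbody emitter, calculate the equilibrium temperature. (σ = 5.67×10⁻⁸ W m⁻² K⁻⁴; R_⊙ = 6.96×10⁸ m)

R_⋆ = 1.30 × 6.96×10⁸ = 9.05×10⁸ m.
L = 4πR_⋆²σT_⋆⁴ = 4π(9.05×10⁸)² × 5.67×10⁻⁸ × (8060)⁴ = 2.46×10²⁷ W.
S = L/(4πd²) = 129 W m⁻².
Energy balance: absorbed = emitted ⇒ πR²·S(1−A) = 4πR²·σT_eq⁴, so T_eq⁴ = S(1−A)/(4σ).
T_eq = [129 × 0.38 / (4 × 5.67×10⁻⁸)]^(1/4) = (2.17×10⁸)^(1/4) = 121 K.

T_eq ≈ 121 K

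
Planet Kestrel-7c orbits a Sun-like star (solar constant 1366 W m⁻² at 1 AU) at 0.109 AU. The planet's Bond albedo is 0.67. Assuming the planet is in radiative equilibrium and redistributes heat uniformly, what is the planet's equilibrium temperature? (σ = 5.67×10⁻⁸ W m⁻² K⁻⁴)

T_eq ≈ 640 K

Flux at 0.109 AU: S = 1366/0.109² = 1.15×10⁵ W m⁻².
Energy balance: absorbed = emitted ⇒ πR²·S(1−A) = 4πR²·σT_eq⁴, so T_eq⁴ = S(1−A)/(4σ).
T_eq = [1.15×10⁵ × 0.33 / (4 × 5.67×10⁻⁸)]^(1/4) = (1.67×10¹¹)^(1/4) = 640 K.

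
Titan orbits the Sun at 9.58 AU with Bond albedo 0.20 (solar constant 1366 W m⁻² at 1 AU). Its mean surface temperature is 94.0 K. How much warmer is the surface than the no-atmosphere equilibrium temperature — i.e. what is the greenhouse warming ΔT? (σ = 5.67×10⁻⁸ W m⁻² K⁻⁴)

S = 1366/9.58² = 14.88 W m⁻².
T_eq = [S(1−A)/(4σ)]^(1/4) = [14.88×0.80/(4×5.67×10⁻⁸)]^(1/4) = 85.1 K.
ΔT = T_surf − T_eq = 94 − 85.1.

ΔT ≈ 8.9 K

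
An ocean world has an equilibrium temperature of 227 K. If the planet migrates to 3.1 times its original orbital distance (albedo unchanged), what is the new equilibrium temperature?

T_eq ∝ L^(1/4) · d^(−1/2).
T′ = 227 / 3.1^(1/2) = 129 K.

T_eq ≈ 129 K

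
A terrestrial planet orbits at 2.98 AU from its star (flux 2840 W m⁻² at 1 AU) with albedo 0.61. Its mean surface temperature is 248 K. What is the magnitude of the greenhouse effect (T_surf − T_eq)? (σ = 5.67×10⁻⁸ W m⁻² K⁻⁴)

S = 2840/2.98² = 319.8 W m⁻².
T_eq = [S(1−A)/(4σ)]^(1/4) = [319.8×0.39/(4×5.67×10⁻⁸)]^(1/4) = 153.1 K.
ΔT = T_surf − T_eq = 248 − 153.1.

ΔT ≈ 94.9 K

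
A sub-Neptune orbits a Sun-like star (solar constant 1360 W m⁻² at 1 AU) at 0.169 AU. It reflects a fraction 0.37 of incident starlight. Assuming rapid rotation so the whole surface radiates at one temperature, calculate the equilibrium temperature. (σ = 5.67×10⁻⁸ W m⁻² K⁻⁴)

T_eq ≈ 603 K

Flux at 0.169 AU: S = 1360/0.169² = 4.76×10⁴ W m⁻².
Energy balance: absorbed = emitted ⇒ πR²·S(1−A) = 4πR²·σT_eq⁴, so T_eq⁴ = S(1−A)/(4σ).
T_eq = [4.76×10⁴ × 0.63 / (4 × 5.67×10⁻⁸)]^(1/4) = (1.32×10¹¹)^(1/4) = 603 K.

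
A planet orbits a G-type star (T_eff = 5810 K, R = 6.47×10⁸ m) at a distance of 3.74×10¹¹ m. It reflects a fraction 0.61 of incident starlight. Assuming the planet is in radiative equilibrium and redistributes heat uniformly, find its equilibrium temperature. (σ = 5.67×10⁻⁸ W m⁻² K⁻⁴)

L = 4πR_⋆²σT_⋆⁴ = 4π(6.47×10⁸)² × 5.67×10⁻⁸ × (5810)⁴ = 3.40×10²⁶ W.
S = L/(4πd²) = 193 W m⁻².
Energy balance: absorbed = emitted ⇒ πR²·S(1−A) = 4πR²·σT_eq⁴, so T_eq⁴ = S(1−A)/(4σ).
T_eq = [193 × 0.39 / (4 × 5.67×10⁻⁸)]^(1/4) = (3.32×10⁸)^(1/4) = 135 K.

T_eq ≈ 135 K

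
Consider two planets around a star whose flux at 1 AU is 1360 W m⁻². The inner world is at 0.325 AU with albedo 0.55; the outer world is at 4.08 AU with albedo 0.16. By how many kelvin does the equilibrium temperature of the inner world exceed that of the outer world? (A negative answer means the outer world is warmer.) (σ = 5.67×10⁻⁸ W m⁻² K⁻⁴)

T_eq = [S₀(1−A)/(4σd²)]^(1/4), so T ∝ (1−A)^(1/4) / √d.
T₁ = [1360×0.45/(4×5.67×10⁻⁸×0.325²)]^(1/4) = 399.79 K.
T₂ = [1360×0.84/(4×5.67×10⁻⁸×4.08²)]^(1/4) = 131.89 K.

ΔT ≈ 267.9 K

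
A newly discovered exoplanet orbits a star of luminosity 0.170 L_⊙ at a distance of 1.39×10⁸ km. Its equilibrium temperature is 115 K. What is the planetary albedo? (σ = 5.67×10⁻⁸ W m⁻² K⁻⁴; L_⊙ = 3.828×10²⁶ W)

d = 1.39×10⁸ km = 1.39×10¹¹ m.
L = 0.170 × 3.828×10²⁶ = 6.51×10²⁵ W.
Flux: S = L/(4πd²) = 6.51×10²⁵/(4π×(1.39×10¹¹)²) = 268 W m⁻².
From T_eq⁴ = S(1−A)/(4σ): 1−A = 4σT_eq⁴/S.
1−A = 4 × 5.67×10⁻⁸ × (115)⁴ / 268 = 0.148.

A ≈ 0.85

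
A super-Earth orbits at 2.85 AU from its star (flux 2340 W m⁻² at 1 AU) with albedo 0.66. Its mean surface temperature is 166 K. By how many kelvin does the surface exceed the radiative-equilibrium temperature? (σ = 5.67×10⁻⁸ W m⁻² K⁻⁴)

S = 2340/2.85² = 288.1 W m⁻².
T_eq = [S(1−A)/(4σ)]^(1/4) = [288.1×0.34/(4×5.67×10⁻⁸)]^(1/4) = 144.2 K.
ΔT = T_surf − T_eq = 166 − 144.2.

ΔT ≈ 21.8 K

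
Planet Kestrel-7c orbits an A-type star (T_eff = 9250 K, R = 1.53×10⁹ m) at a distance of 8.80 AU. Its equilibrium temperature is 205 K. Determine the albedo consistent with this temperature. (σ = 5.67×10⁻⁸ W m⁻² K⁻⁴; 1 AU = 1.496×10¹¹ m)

d = 8.80 AU = 1.32×10¹² m.
L = 4πR_⋆²σT_⋆⁴ = 4π(1.53×10⁹)² × 5.67×10⁻⁸ × (9250)⁴ = 1.22×10²⁸ W.
S = L/(4πd²) = 561 W m⁻².
From T_eq⁴ = S(1−A)/(4σ): 1−A = 4σT_eq⁴/S.
1−A = 4 × 5.67×10⁻⁸ × (205)⁴ / 561 = 0.714.

A ≈ 0.29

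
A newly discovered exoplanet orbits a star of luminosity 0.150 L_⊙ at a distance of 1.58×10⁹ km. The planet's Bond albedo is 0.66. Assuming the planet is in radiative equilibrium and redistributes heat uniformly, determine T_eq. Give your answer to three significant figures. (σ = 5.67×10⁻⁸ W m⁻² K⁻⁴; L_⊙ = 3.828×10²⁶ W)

d = 1.58×10⁹ km = 1.58×10¹² m.
L = 0.150 × 3.828×10²⁶ = 5.74×10²⁵ W.
Flux: S = L/(4πd²) = 5.74×10²⁵/(4π×(1.58×10¹²)²) = 1.83 W m⁻².
Energy balance: absorbed = emitted ⇒ πR²·S(1−A) = 4πR²·σT_eq⁴, so T_eq⁴ = S(1−A)/(4σ).
T_eq = [1.83 × 0.34 / (4 × 5.67×10⁻⁸)]^(1/4) = (2.74×10⁶)^(1/4) = 40.7 K.

T_eq ≈ 40.7 K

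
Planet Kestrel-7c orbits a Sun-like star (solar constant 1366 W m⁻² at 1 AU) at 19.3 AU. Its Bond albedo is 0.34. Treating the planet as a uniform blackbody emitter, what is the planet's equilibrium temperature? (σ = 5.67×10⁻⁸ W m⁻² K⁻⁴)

Flux at 19.3 AU: S = 1366/19.3² = 3.67 W m⁻².
Energy balance: absorbed = emitted ⇒ πR²·S(1−A) = 4πR²·σT_eq⁴, so T_eq⁴ = S(1−A)/(4σ).
T_eq = [3.67 × 0.66 / (4 × 5.67×10⁻⁸)]^(1/4) = (1.07×10⁷)^(1/4) = 57.2 K.

T_eq ≈ 57.2 K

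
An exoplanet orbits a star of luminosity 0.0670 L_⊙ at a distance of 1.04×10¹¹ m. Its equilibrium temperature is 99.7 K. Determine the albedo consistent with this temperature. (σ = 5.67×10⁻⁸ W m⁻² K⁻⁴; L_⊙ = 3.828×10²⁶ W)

A ≈ 0.88

L = 0.0670 × 3.828×10²⁶ = 2.56×10²⁵ W.
Flux: S = L/(4πd²) = 2.56×10²⁵/(4π×(1.04×10¹¹)²) = 189 W m⁻².
From T_eq⁴ = S(1−A)/(4σ): 1−A = 4σT_eq⁴/S.
1−A = 4 × 5.67×10⁻⁸ × (99.7)⁴ / 189 = 0.119.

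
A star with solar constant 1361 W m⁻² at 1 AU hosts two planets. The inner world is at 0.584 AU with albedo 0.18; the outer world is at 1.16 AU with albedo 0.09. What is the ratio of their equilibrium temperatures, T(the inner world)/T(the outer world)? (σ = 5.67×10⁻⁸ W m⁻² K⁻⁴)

T_eq = [S₀(1−A)/(4σd²)]^(1/4), so T ∝ (1−A)^(1/4) / √d.
T₁ = [1361×0.82/(4×5.67×10⁻⁸×0.584²)]^(1/4) = 346.58 K.
T₂ = [1361×0.91/(4×5.67×10⁻⁸×1.16²)]^(1/4) = 252.40 K.

T₁/T₂ ≈ 1.373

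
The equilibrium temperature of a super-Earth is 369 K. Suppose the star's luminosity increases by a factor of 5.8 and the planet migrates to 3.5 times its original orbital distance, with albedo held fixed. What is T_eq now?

T_eq ≈ 306 K

T_eq ∝ L^(1/4) · d^(−1/2).
T′ = 369 × 5.8^(1/4) / 3.5^(1/2) = 306 K.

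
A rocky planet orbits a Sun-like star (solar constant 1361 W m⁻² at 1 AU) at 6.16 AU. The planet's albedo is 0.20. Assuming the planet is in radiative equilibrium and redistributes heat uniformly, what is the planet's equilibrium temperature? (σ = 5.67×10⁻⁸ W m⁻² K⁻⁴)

Flux at 6.16 AU: S = 1361/6.16² = 35.9 W m⁻².
Energy balance: absorbed = emitted ⇒ πR²·S(1−A) = 4πR²·σT_eq⁴, so T_eq⁴ = S(1−A)/(4σ).
T_eq = [35.9 × 0.80 / (4 × 5.67×10⁻⁸)]^(1/4) = (1.27×10⁸)^(1/4) = 106 K.

T_eq ≈ 106 K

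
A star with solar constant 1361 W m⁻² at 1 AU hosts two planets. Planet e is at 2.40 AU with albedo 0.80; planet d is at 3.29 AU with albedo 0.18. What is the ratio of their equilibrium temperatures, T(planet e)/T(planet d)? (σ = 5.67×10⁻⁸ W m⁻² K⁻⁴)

T₁/T₂ ≈ 0.823

T_eq = [S₀(1−A)/(4σd²)]^(1/4), so T ∝ (1−A)^(1/4) / √d.
T₁ = [1361×0.20/(4×5.67×10⁻⁸×2.40²)]^(1/4) = 120.14 K.
T₂ = [1361×0.82/(4×5.67×10⁻⁸×3.29²)]^(1/4) = 146.02 K.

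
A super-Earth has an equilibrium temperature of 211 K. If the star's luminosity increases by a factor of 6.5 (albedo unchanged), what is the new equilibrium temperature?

T_eq ∝ L^(1/4) · d^(−1/2).
T′ = 211 × 6.5^(1/4) = 337 K.

T_eq ≈ 337 K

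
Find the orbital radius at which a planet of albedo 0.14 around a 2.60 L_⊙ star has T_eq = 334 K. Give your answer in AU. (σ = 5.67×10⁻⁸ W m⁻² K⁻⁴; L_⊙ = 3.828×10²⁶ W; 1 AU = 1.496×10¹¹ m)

L = 2.60 × 3.828×10²⁶ = 9.95×10²⁶ W.
From T_eq⁴ = L(1−A)/(16πσd²): d = √[L(1−A)/(16πσT_eq⁴)].
d = √[9.95×10²⁶ × 0.86 / (16π × 5.67×10⁻⁸ × (334)⁴)] = 1.55×10¹¹ m = 1.04 AU.

d ≈ 1.04 AU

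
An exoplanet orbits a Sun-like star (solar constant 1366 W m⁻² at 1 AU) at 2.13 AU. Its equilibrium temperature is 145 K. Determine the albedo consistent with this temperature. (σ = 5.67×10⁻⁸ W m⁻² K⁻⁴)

A ≈ 0.67

Flux at 2.13 AU: S = 1366/2.13² = 301 W m⁻².
From T_eq⁴ = S(1−A)/(4σ): 1−A = 4σT_eq⁴/S.
1−A = 4 × 5.67×10⁻⁸ × (145)⁴ / 301 = 0.333.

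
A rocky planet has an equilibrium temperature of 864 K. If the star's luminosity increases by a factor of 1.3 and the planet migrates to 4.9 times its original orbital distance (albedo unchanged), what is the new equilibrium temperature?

T_eq ≈ 417 K

T_eq ∝ L^(1/4) · d^(−1/2).
T′ = 864 × 1.3^(1/4) / 4.9^(1/2) = 417 K.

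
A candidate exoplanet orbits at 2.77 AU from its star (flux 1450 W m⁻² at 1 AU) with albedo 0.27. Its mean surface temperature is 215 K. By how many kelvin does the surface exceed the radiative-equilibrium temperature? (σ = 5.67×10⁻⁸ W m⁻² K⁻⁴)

ΔT ≈ 58.0 K

S = 1450/2.77² = 189.0 W m⁻².
T_eq = [S(1−A)/(4σ)]^(1/4) = [189.0×0.73/(4×5.67×10⁻⁸)]^(1/4) = 157.0 K.
ΔT = T_surf − T_eq = 215 − 157.0.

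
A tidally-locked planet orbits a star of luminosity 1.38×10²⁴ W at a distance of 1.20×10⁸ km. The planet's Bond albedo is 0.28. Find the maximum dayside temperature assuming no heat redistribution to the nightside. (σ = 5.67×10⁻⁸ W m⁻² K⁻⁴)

T_ss ≈ 99.2 K

d = 1.20×10⁸ km = 1.20×10¹¹ m.
Flux: S = L/(4πd²) = 1.38×10²⁴/(4π×(1.20×10¹¹)²) = 7.63 W m⁻².
With no redistribution each surface element balances locally: S(1−A) = σT⁴.
T = [7.63 × 0.72 / 5.67×10⁻⁸]^(1/4) = (9.68×10⁷)^(1/4) = 99.2 K.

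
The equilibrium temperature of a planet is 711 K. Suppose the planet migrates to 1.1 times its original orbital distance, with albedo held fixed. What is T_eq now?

T_eq ≈ 678 K

T_eq ∝ L^(1/4) · d^(−1/2).
T′ = 711 / 1.1^(1/2) = 678 K.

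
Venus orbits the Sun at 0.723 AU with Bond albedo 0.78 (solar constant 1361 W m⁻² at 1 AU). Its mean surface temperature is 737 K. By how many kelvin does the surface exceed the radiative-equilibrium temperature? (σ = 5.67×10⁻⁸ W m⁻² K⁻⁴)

S = 1361/0.723² = 2604 W m⁻².
T_eq = [S(1−A)/(4σ)]^(1/4) = [2604×0.22/(4×5.67×10⁻⁸)]^(1/4) = 224.2 K.
ΔT = T_surf − T_eq = 737 − 224.2.

ΔT ≈ 512.8 K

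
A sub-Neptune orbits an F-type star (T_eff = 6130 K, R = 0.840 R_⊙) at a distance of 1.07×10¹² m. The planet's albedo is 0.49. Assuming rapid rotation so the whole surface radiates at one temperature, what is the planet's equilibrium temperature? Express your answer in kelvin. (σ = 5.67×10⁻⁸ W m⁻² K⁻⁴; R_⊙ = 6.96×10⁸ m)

T_eq ≈ 85.6 K

R_⋆ = 0.840 × 6.96×10⁸ = 5.85×10⁸ m.
L = 4πR_⋆²σT_⋆⁴ = 4π(5.85×10⁸)² × 5.67×10⁻⁸ × (6130)⁴ = 3.44×10²⁶ W.
S = L/(4πd²) = 23.9 W m⁻².
Energy balance: absorbed = emitted ⇒ πR²·S(1−A) = 4πR²·σT_eq⁴, so T_eq⁴ = S(1−A)/(4σ).
T_eq = [23.9 × 0.51 / (4 × 5.67×10⁻⁸)]^(1/4) = (5.37×10⁷)^(1/4) = 85.6 K.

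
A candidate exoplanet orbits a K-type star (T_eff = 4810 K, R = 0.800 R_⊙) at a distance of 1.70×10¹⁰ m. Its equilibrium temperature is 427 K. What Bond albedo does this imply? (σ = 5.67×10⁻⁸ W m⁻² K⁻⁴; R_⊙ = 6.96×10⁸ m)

A ≈ 0.77

R_⋆ = 0.800 × 6.96×10⁸ = 5.57×10⁸ m.
L = 4πR_⋆²σT_⋆⁴ = 4π(5.57×10⁸)² × 5.67×10⁻⁸ × (4810)⁴ = 1.18×10²⁶ W.
S = L/(4πd²) = 3.26×10⁴ W m⁻².
From T_eq⁴ = S(1−A)/(4σ): 1−A = 4σT_eq⁴/S.
1−A = 4 × 5.67×10⁻⁸ × (427)⁴ / 3.26×10⁴ = 0.232.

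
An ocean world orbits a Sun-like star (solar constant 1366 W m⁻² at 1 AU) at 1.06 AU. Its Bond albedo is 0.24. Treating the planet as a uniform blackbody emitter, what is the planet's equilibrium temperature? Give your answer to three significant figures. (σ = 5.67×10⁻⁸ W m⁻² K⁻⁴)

Flux at 1.06 AU: S = 1366/1.06² = 1220 W m⁻².
Energy balance: absorbed = emitted ⇒ πR²·S(1−A) = 4πR²·σT_eq⁴, so T_eq⁴ = S(1−A)/(4σ).
T_eq = [1220 × 0.76 / (4 × 5.67×10⁻⁸)]^(1/4) = (4.07×10⁹)^(1/4) = 253 K.

T_eq ≈ 253 K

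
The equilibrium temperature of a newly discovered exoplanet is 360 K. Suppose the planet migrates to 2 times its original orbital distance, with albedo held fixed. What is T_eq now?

T_eq ∝ L^(1/4) · d^(−1/2).
T′ = 360 / 2^(1/2) = 255 K.

T_eq ≈ 255 K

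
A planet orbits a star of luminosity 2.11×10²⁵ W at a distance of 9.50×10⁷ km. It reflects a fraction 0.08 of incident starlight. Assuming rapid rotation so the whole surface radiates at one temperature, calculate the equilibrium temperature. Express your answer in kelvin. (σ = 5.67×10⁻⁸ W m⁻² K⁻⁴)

T_eq ≈ 166 K

d = 9.50×10⁷ km = 9.50×10¹⁰ m.
Flux: S = L/(4πd²) = 2.11×10²⁵/(4π×(9.50×10¹⁰)²) = 186 W m⁻².
Energy balance: absorbed = emitted ⇒ πR²·S(1−A) = 4πR²·σT_eq⁴, so T_eq⁴ = S(1−A)/(4σ).
T_eq = [186 × 0.92 / (4 × 5.67×10⁻⁸)]^(1/4) = (7.55×10⁸)^(1/4) = 166 K.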